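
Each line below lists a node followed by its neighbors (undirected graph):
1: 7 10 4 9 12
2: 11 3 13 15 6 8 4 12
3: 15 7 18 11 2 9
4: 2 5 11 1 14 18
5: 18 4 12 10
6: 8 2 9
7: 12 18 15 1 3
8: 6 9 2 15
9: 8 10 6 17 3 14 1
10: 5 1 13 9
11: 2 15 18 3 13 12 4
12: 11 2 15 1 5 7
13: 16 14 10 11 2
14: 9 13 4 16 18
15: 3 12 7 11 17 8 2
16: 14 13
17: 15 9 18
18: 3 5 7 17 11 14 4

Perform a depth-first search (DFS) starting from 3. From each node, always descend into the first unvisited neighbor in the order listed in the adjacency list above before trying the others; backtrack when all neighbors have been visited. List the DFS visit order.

Visit 3
3 → 15
15 → 12
12 → 11
11 → 2
2 → 13
13 → 16
16 → 14
14 → 9
9 → 8
8 → 6
9 → 10
10 → 5
5 → 18
18 → 7
7 → 1
1 → 4
18 → 17

3 → 15 → 12 → 11 → 2 → 13 → 16 → 14 → 9 → 8 → 6 → 10 → 5 → 18 → 7 → 1 → 4 → 17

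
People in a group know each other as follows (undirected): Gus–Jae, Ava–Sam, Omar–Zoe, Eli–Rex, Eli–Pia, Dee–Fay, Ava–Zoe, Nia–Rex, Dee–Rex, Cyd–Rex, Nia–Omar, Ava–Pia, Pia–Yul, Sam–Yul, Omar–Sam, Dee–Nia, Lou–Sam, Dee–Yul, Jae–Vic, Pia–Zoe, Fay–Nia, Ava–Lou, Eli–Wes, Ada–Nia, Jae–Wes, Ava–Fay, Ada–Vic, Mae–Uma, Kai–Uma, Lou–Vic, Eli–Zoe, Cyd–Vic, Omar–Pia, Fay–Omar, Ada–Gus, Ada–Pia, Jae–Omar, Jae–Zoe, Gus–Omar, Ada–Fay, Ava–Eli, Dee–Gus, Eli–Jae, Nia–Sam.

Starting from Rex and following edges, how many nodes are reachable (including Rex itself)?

18

BFS from Rex visits: Rex, Nia, Eli, Dee, Cyd, Sam, Omar, Fay, Ada, Zoe, Wes, Pia, Jae, Ava, Yul, Gus, Vic, Lou
Reachable nodes: 18 of 21 total.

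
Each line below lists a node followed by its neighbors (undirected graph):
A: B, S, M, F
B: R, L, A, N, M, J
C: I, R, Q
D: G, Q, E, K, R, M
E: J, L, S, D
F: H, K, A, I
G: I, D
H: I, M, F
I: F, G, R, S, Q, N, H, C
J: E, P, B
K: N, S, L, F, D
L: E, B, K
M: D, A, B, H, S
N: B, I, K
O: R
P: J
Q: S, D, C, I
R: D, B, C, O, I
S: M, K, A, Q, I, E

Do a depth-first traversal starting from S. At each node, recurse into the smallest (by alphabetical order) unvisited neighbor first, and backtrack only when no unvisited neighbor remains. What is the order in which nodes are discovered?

Visit S
S → A
A → B
B → J
J → E
E → D
D → G
G → I
I → C
C → Q
C → R
R → O
I → F
F → H
H → M
F → K
K → L
K → N
J → P

S A B J E D G I C Q R O F H M K L N P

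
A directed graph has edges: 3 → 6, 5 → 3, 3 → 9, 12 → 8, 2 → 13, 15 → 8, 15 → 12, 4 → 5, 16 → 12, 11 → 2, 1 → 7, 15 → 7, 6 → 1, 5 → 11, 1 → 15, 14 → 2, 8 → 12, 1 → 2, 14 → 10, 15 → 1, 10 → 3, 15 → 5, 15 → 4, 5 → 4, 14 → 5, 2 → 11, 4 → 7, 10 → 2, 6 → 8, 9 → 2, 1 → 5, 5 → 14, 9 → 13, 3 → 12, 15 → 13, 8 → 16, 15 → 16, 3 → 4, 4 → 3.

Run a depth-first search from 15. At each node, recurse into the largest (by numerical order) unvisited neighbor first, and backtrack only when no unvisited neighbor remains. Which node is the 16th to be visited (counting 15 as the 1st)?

Visit 15
15 → 16
16 → 12
12 → 8
15 → 13
15 → 7
15 → 5
5 → 14
14 → 10
10 → 3
3 → 9
9 → 2
2 → 11
3 → 6
6 → 1
3 → 4

Visit order: 15, 16, 12, 8, 13, 7, 5, 14, 10, 3, 9, 2, 11, 6, 1, 4

4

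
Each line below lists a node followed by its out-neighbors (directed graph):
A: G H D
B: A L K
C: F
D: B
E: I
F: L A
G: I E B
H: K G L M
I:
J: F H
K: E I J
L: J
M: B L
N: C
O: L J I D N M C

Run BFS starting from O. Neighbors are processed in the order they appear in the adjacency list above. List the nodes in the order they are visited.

Visit O; enqueue L, J, I, D, N, M, C → queue [L, J, I, D, N, M, C]
Visit L → queue [J, I, D, N, M, C]
Visit J; enqueue F, H → queue [I, D, N, M, C, F, H]
Visit I → queue [D, N, M, C, F, H]
Visit D; enqueue B → queue [N, M, C, F, H, B]
Visit N → queue [M, C, F, H, B]
Visit M → queue [C, F, H, B]
Visit C → queue [F, H, B]
Visit F; enqueue A → queue [H, B, A]
Visit H; enqueue K, G → queue [B, A, K, G]
Visit B → queue [A, K, G]
Visit A → queue [K, G]
Visit K; enqueue E → queue [G, E]
Visit G → queue [E]
Visit E → queue []

O → L → J → I → D → N → M → C → F → H → B → A → K → G → E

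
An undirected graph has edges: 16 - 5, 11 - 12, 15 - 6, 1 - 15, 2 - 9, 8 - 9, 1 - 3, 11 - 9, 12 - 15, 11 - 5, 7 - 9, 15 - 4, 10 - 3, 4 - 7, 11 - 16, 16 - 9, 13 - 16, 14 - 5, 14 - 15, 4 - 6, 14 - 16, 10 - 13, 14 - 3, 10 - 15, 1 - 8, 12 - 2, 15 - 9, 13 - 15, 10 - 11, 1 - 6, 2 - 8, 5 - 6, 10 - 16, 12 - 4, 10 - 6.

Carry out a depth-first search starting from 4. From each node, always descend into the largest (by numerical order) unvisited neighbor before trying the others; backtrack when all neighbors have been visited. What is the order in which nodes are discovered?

4, 15, 14, 16, 13, 10, 11, 12, 2, 9, 8, 1, 6, 5, 3, 7

Visit 4
4 → 15
15 → 14
14 → 16
16 → 13
13 → 10
10 → 11
11 → 12
12 → 2
2 → 9
9 → 8
8 → 1
1 → 6
6 → 5
1 → 3
9 → 7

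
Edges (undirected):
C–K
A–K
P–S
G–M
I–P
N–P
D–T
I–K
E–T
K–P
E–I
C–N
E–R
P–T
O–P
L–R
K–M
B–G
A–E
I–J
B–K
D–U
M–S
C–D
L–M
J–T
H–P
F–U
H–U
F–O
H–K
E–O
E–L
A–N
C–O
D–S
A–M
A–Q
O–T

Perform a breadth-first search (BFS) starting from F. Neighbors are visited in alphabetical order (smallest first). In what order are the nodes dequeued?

Visit F; enqueue O, U → queue [O, U]
Visit O; enqueue C, E, P, T → queue [U, C, E, P, T]
Visit U; enqueue D, H → queue [C, E, P, T, D, H]
Visit C; enqueue K, N → queue [E, P, T, D, H, K, N]
Visit E; enqueue A, I, L, R → queue [P, T, D, H, K, N, A, I, L, R]
Visit P; enqueue S → queue [T, D, H, K, N, A, I, L, R, S]
Visit T; enqueue J → queue [D, H, K, N, A, I, L, R, S, J]
Visit D → queue [H, K, N, A, I, L, R, S, J]
Visit H → queue [K, N, A, I, L, R, S, J]
Visit K; enqueue B, M → queue [N, A, I, L, R, S, J, B, M]
Visit N → queue [A, I, L, R, S, J, B, M]
Visit A; enqueue Q → queue [I, L, R, S, J, B, M, Q]
Visit I → queue [L, R, S, J, B, M, Q]
Visit L → queue [R, S, J, B, M, Q]
Visit R → queue [S, J, B, M, Q]
Visit S → queue [J, B, M, Q]
Visit J → queue [B, M, Q]
Visit B; enqueue G → queue [M, Q, G]
Visit M → queue [Q, G]
Visit Q → queue [G]
Visit G → queue []

F, O, U, C, E, P, T, D, H, K, N, A, I, L, R, S, J, B, M, Q, G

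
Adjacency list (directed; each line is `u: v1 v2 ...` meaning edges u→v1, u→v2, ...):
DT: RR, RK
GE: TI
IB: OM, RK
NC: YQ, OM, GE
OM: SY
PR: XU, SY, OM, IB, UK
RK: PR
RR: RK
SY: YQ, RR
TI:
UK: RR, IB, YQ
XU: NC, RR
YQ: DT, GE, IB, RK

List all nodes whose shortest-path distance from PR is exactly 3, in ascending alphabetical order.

Level 0: PR
Level 1: IB, OM, SY, UK, XU
Level 2: NC, RK, RR, YQ
Level 3: DT, GE
Level 4: TI

DT, GE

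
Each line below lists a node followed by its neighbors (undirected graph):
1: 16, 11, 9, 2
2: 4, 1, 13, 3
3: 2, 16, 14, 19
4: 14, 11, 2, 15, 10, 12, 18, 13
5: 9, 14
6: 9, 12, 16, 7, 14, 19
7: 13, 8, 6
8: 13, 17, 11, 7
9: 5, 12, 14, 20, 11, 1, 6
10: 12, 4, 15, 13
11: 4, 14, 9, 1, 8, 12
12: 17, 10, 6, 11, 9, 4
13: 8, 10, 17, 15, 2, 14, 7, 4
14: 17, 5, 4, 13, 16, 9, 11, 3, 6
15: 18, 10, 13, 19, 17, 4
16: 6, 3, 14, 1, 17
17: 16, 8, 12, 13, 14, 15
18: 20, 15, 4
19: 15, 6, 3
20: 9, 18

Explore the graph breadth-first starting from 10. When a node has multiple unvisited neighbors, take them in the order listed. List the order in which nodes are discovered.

10, 12, 4, 15, 13, 17, 6, 11, 9, 14, 2, 18, 19, 8, 7, 16, 1, 5, 20, 3

Visit 10; enqueue 12, 4, 15, 13 → queue [12, 4, 15, 13]
Visit 12; enqueue 17, 6, 11, 9 → queue [4, 15, 13, 17, 6, 11, 9]
Visit 4; enqueue 14, 2, 18 → queue [15, 13, 17, 6, 11, 9, 14, 2, 18]
Visit 15; enqueue 19 → queue [13, 17, 6, 11, 9, 14, 2, 18, 19]
Visit 13; enqueue 8, 7 → queue [17, 6, 11, 9, 14, 2, 18, 19, 8, 7]
Visit 17; enqueue 16 → queue [6, 11, 9, 14, 2, 18, 19, 8, 7, 16]
Visit 6 → queue [11, 9, 14, 2, 18, 19, 8, 7, 16]
Visit 11; enqueue 1 → queue [9, 14, 2, 18, 19, 8, 7, 16, 1]
Visit 9; enqueue 5, 20 → queue [14, 2, 18, 19, 8, 7, 16, 1, 5, 20]
Visit 14; enqueue 3 → queue [2, 18, 19, 8, 7, 16, 1, 5, 20, 3]
Visit 2 → queue [18, 19, 8, 7, 16, 1, 5, 20, 3]
Visit 18 → queue [19, 8, 7, 16, 1, 5, 20, 3]
Visit 19 → queue [8, 7, 16, 1, 5, 20, 3]
Visit 8 → queue [7, 16, 1, 5, 20, 3]
Visit 7 → queue [16, 1, 5, 20, 3]
Visit 16 → queue [1, 5, 20, 3]
Visit 1 → queue [5, 20, 3]
Visit 5 → queue [20, 3]
Visit 20 → queue [3]
Visit 3 → queue []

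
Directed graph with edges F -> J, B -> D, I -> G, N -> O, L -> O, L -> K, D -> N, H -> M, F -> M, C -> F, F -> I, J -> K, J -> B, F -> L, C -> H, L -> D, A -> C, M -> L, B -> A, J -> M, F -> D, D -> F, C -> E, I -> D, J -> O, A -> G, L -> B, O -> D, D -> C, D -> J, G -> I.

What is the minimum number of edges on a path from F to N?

2

Level 0: F
Level 1: D, I, J, L, M
Level 2: B, C, G, K, N, O
Level 3: A, E, H
N first appears at level 2.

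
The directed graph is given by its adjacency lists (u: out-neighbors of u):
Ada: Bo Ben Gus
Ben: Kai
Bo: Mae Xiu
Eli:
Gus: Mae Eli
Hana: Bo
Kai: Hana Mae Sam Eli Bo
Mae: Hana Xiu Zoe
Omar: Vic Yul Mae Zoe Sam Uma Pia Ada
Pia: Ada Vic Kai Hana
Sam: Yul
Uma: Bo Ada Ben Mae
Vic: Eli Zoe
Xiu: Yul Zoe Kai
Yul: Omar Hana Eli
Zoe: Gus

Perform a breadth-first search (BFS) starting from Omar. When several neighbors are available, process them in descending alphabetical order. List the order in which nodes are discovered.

Omar Zoe Yul Vic Uma Sam Pia Mae Ada Gus Hana Eli Bo Ben Kai Xiu

Visit Omar; enqueue Zoe, Yul, Vic, Uma, Sam, Pia, Mae, Ada → queue [Zoe, Yul, Vic, Uma, Sam, Pia, Mae, Ada]
Visit Zoe; enqueue Gus → queue [Yul, Vic, Uma, Sam, Pia, Mae, Ada, Gus]
Visit Yul; enqueue Hana, Eli → queue [Vic, Uma, Sam, Pia, Mae, Ada, Gus, Hana, Eli]
Visit Vic → queue [Uma, Sam, Pia, Mae, Ada, Gus, Hana, Eli]
Visit Uma; enqueue Bo, Ben → queue [Sam, Pia, Mae, Ada, Gus, Hana, Eli, Bo, Ben]
Visit Sam → queue [Pia, Mae, Ada, Gus, Hana, Eli, Bo, Ben]
Visit Pia; enqueue Kai → queue [Mae, Ada, Gus, Hana, Eli, Bo, Ben, Kai]
Visit Mae; enqueue Xiu → queue [Ada, Gus, Hana, Eli, Bo, Ben, Kai, Xiu]
Visit Ada → queue [Gus, Hana, Eli, Bo, Ben, Kai, Xiu]
Visit Gus → queue [Hana, Eli, Bo, Ben, Kai, Xiu]
Visit Hana → queue [Eli, Bo, Ben, Kai, Xiu]
Visit Eli → queue [Bo, Ben, Kai, Xiu]
Visit Bo → queue [Ben, Kai, Xiu]
Visit Ben → queue [Kai, Xiu]
Visit Kai → queue [Xiu]
Visit Xiu → queue []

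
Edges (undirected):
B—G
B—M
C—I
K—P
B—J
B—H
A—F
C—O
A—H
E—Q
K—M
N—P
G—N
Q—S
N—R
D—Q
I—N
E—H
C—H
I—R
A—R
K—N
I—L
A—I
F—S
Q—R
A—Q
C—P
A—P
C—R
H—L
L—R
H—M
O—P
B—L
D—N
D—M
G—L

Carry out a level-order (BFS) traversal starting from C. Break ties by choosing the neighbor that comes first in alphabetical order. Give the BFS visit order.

C → H → I → O → P → R → A → B → E → L → M → N → K → Q → F → G → J → D → S

Visit C; enqueue H, I, O, P, R → queue [H, I, O, P, R]
Visit H; enqueue A, B, E, L, M → queue [I, O, P, R, A, B, E, L, M]
Visit I; enqueue N → queue [O, P, R, A, B, E, L, M, N]
Visit O → queue [P, R, A, B, E, L, M, N]
Visit P; enqueue K → queue [R, A, B, E, L, M, N, K]
Visit R; enqueue Q → queue [A, B, E, L, M, N, K, Q]
Visit A; enqueue F → queue [B, E, L, M, N, K, Q, F]
Visit B; enqueue G, J → queue [E, L, M, N, K, Q, F, G, J]
Visit E → queue [L, M, N, K, Q, F, G, J]
Visit L → queue [M, N, K, Q, F, G, J]
Visit M; enqueue D → queue [N, K, Q, F, G, J, D]
Visit N → queue [K, Q, F, G, J, D]
Visit K → queue [Q, F, G, J, D]
Visit Q; enqueue S → queue [F, G, J, D, S]
Visit F → queue [G, J, D, S]
Visit G → queue [J, D, S]
Visit J → queue [D, S]
Visit D → queue [S]
Visit S → queue []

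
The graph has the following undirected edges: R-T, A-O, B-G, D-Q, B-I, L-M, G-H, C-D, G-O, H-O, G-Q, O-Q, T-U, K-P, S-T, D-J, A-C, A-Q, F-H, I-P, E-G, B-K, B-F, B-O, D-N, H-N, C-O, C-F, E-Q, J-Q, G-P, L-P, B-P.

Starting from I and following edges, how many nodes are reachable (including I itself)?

17

BFS from I visits: I, P, B, L, K, G, O, F, M, Q, H, E, C, A, J, D, N
Reachable nodes: 17 of 21 total.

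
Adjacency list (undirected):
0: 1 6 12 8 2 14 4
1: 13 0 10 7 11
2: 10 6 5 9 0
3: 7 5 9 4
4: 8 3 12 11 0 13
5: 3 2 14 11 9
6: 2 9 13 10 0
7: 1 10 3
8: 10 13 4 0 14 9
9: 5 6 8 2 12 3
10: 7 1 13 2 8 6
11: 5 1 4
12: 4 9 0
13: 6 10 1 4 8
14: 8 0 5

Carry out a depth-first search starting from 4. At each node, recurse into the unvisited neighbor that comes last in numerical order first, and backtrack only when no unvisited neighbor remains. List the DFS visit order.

Visit 4
4 → 13
13 → 10
10 → 8
8 → 14
14 → 5
5 → 11
11 → 1
1 → 7
7 → 3
3 → 9
9 → 12
12 → 0
0 → 6
6 → 2

4 13 10 8 14 5 11 1 7 3 9 12 0 6 2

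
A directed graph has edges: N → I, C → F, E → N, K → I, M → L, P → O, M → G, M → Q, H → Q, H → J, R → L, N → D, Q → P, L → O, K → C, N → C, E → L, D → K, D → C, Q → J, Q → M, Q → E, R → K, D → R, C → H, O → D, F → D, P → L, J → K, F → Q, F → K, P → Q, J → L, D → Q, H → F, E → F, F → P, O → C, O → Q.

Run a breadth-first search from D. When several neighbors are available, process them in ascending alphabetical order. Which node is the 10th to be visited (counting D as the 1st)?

J

Visit D; enqueue C, K, Q, R → queue [C, K, Q, R]
Visit C; enqueue F, H → queue [K, Q, R, F, H]
Visit K; enqueue I → queue [Q, R, F, H, I]
Visit Q; enqueue E, J, M, P → queue [R, F, H, I, E, J, M, P]
Visit R; enqueue L → queue [F, H, I, E, J, M, P, L]
Visit F → queue [H, I, E, J, M, P, L]
Visit H → queue [I, E, J, M, P, L]
Visit I → queue [E, J, M, P, L]
Visit E; enqueue N → queue [J, M, P, L, N]
Visit J → queue [M, P, L, N]
Visit M; enqueue G → queue [P, L, N, G]
Visit P; enqueue O → queue [L, N, G, O]
Visit L → queue [N, G, O]
Visit N → queue [G, O]
Visit G → queue [O]
Visit O → queue []

Visit order: D, C, K, Q, R, F, H, I, E, J, M, P, L, N, G, O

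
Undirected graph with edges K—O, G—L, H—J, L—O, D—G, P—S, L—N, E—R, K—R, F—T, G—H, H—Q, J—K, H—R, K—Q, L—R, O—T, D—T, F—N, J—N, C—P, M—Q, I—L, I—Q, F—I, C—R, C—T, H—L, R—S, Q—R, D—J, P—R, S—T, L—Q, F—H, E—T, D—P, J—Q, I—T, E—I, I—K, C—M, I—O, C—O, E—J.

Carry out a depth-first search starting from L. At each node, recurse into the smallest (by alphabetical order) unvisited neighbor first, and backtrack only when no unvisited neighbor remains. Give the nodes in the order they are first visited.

L, G, D, J, E, I, F, H, Q, K, O, C, M, P, R, S, T, N

Visit L
L → G
G → D
D → J
J → E
E → I
I → F
F → H
H → Q
Q → K
K → O
O → C
C → M
C → P
P → R
R → S
S → T
F → N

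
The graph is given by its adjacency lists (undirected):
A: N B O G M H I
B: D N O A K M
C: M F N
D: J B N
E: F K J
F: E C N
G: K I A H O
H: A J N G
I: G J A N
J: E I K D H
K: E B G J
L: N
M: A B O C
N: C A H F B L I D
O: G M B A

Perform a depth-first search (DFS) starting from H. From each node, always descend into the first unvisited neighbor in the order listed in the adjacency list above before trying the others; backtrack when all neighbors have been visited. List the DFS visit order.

Visit H
H → A
A → N
N → C
C → M
M → B
B → D
D → J
J → E
E → F
E → K
K → G
G → I
G → O
N → L

H, A, N, C, M, B, D, J, E, F, K, G, I, O, L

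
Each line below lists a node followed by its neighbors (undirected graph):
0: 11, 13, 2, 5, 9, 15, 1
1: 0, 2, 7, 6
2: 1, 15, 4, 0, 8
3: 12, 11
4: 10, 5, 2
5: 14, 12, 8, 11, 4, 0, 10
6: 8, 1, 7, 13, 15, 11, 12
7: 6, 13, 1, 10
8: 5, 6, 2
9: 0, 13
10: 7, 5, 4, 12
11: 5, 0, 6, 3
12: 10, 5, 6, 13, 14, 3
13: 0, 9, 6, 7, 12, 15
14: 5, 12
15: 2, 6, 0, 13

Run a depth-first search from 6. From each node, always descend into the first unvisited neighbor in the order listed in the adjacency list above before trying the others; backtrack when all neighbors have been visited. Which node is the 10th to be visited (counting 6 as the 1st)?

Visit 6
6 → 8
8 → 5
5 → 14
14 → 12
12 → 10
10 → 7
7 → 13
13 → 0
0 → 11
11 → 3
0 → 2
2 → 1
2 → 15
2 → 4
0 → 9

Visit order: 6, 8, 5, 14, 12, 10, 7, 13, 0, 11, 3, 2, 1, 15, 4, 9

11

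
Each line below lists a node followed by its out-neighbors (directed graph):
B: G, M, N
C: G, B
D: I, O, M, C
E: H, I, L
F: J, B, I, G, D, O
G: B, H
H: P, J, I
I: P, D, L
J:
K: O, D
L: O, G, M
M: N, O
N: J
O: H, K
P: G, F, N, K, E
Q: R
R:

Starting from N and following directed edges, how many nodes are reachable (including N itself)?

2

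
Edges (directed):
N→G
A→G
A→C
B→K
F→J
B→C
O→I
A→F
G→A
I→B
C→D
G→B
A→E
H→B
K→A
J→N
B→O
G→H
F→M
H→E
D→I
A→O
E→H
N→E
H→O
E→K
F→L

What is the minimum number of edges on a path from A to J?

2

Level 0: A
Level 1: C, E, F, G, O
Level 2: B, D, H, I, J, K, L, M
Level 3: N
J first appears at level 2.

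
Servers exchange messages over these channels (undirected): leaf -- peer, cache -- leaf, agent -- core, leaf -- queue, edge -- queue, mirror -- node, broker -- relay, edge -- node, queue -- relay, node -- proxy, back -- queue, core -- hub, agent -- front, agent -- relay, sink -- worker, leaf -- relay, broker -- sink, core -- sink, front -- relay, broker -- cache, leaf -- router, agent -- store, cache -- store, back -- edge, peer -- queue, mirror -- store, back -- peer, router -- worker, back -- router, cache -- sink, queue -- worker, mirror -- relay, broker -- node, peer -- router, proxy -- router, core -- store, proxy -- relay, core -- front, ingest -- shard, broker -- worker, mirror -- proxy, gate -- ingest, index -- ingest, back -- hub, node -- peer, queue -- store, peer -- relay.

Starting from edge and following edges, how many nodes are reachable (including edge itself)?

19

BFS from edge visits: edge, queue, node, back, worker, store, relay, peer, leaf, proxy, mirror, broker, router, hub, sink, core, cache, agent, front
Reachable nodes: 19 of 23 total.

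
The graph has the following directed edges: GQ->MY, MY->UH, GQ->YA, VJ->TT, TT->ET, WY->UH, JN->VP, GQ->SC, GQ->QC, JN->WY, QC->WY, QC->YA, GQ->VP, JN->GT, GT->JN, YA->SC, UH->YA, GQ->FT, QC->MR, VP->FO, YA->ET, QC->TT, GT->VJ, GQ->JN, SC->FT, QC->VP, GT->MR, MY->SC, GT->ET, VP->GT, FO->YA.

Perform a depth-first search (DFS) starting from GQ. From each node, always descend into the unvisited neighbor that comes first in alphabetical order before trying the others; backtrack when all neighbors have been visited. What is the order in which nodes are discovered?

Visit GQ
GQ → FT
GQ → JN
JN → GT
GT → ET
GT → MR
GT → VJ
VJ → TT
JN → VP
VP → FO
FO → YA
YA → SC
JN → WY
WY → UH
GQ → MY
GQ → QC

GQ FT JN GT ET MR VJ TT VP FO YA SC WY UH MY QC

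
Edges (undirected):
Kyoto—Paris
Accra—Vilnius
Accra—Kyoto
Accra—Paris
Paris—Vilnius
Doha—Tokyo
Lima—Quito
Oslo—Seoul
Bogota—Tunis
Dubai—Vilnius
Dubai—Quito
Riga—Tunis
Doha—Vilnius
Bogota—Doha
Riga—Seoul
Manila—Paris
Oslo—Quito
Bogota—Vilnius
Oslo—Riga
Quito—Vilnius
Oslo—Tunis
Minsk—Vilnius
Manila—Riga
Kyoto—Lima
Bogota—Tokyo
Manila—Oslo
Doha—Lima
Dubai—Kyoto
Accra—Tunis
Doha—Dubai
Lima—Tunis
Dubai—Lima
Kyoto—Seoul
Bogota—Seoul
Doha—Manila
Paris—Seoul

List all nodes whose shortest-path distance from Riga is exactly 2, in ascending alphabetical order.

Level 0: Riga
Level 1: Manila, Oslo, Seoul, Tunis
Level 2: Accra, Bogota, Doha, Kyoto, Lima, Paris, Quito
Level 3: Dubai, Tokyo, Vilnius
Level 4: Minsk

Accra, Bogota, Doha, Kyoto, Lima, Paris, Quito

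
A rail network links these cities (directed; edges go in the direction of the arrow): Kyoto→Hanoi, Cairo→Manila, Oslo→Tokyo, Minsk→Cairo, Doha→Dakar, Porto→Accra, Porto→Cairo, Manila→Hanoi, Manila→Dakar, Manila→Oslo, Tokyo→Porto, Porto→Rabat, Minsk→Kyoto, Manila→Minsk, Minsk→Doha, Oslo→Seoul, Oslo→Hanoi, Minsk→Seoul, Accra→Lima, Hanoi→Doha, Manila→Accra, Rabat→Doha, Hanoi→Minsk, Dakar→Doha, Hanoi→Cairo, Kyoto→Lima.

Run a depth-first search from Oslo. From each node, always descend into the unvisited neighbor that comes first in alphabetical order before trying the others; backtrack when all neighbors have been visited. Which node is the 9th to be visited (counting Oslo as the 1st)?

Visit Oslo
Oslo → Hanoi
Hanoi → Cairo
Cairo → Manila
Manila → Accra
Accra → Lima
Manila → Dakar
Dakar → Doha
Manila → Minsk
Minsk → Kyoto
Minsk → Seoul
Oslo → Tokyo
Tokyo → Porto
Porto → Rabat

Visit order: Oslo, Hanoi, Cairo, Manila, Accra, Lima, Dakar, Doha, Minsk, Kyoto, Seoul, Tokyo, Porto, Rabat

Minsk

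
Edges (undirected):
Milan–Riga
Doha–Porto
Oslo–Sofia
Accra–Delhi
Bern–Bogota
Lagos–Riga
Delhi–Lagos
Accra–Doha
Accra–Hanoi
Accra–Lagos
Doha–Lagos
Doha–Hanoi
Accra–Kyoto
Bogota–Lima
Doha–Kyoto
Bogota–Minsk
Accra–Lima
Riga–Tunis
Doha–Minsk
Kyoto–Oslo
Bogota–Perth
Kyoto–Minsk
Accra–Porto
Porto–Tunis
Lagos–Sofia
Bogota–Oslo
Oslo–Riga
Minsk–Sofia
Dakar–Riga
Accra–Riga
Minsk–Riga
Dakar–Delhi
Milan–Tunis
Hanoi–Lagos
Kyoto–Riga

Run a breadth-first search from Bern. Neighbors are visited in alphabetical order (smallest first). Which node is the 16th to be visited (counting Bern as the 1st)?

Dakar

Visit Bern; enqueue Bogota → queue [Bogota]
Visit Bogota; enqueue Lima, Minsk, Oslo, Perth → queue [Lima, Minsk, Oslo, Perth]
Visit Lima; enqueue Accra → queue [Minsk, Oslo, Perth, Accra]
Visit Minsk; enqueue Doha, Kyoto, Riga, Sofia → queue [Oslo, Perth, Accra, Doha, Kyoto, Riga, Sofia]
Visit Oslo → queue [Perth, Accra, Doha, Kyoto, Riga, Sofia]
Visit Perth → queue [Accra, Doha, Kyoto, Riga, Sofia]
Visit Accra; enqueue Delhi, Hanoi, Lagos, Porto → queue [Doha, Kyoto, Riga, Sofia, Delhi, Hanoi, Lagos, Porto]
Visit Doha → queue [Kyoto, Riga, Sofia, Delhi, Hanoi, Lagos, Porto]
Visit Kyoto → queue [Riga, Sofia, Delhi, Hanoi, Lagos, Porto]
Visit Riga; enqueue Dakar, Milan, Tunis → queue [Sofia, Delhi, Hanoi, Lagos, Porto, Dakar, Milan, Tunis]
Visit Sofia → queue [Delhi, Hanoi, Lagos, Porto, Dakar, Milan, Tunis]
Visit Delhi → queue [Hanoi, Lagos, Porto, Dakar, Milan, Tunis]
Visit Hanoi → queue [Lagos, Porto, Dakar, Milan, Tunis]
Visit Lagos → queue [Porto, Dakar, Milan, Tunis]
Visit Porto → queue [Dakar, Milan, Tunis]
Visit Dakar → queue [Milan, Tunis]
Visit Milan → queue [Tunis]
Visit Tunis → queue []

Visit order: Bern, Bogota, Lima, Minsk, Oslo, Perth, Accra, Doha, Kyoto, Riga, Sofia, Delhi, Hanoi, Lagos, Porto, Dakar, Milan, Tunis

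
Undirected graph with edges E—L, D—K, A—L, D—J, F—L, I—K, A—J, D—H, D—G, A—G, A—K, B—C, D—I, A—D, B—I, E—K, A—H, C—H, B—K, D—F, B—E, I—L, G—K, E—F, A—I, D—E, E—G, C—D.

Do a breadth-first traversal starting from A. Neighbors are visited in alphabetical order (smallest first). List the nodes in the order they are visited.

Visit A; enqueue D, G, H, I, J, K, L → queue [D, G, H, I, J, K, L]
Visit D; enqueue C, E, F → queue [G, H, I, J, K, L, C, E, F]
Visit G → queue [H, I, J, K, L, C, E, F]
Visit H → queue [I, J, K, L, C, E, F]
Visit I; enqueue B → queue [J, K, L, C, E, F, B]
Visit J → queue [K, L, C, E, F, B]
Visit K → queue [L, C, E, F, B]
Visit L → queue [C, E, F, B]
Visit C → queue [E, F, B]
Visit E → queue [F, B]
Visit F → queue [B]
Visit B → queue []

A D G H I J K L C E F B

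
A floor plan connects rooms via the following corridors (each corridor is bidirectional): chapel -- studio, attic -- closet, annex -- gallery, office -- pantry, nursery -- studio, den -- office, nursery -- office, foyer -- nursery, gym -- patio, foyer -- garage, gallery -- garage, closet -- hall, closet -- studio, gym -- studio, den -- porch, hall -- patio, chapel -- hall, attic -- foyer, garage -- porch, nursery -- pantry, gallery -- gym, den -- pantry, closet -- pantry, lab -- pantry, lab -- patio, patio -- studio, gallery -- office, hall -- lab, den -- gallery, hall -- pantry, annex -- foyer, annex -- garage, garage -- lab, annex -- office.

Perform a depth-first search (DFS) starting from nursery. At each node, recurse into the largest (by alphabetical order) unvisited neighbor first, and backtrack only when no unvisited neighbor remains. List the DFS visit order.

nursery, studio, patio, lab, pantry, office, gallery, gym, garage, porch, den, foyer, attic, closet, hall, chapel, annex

Visit nursery
nursery → studio
studio → patio
patio → lab
lab → pantry
pantry → office
office → gallery
gallery → gym
gallery → garage
garage → porch
porch → den
garage → foyer
foyer → attic
attic → closet
closet → hall
hall → chapel
foyer → annex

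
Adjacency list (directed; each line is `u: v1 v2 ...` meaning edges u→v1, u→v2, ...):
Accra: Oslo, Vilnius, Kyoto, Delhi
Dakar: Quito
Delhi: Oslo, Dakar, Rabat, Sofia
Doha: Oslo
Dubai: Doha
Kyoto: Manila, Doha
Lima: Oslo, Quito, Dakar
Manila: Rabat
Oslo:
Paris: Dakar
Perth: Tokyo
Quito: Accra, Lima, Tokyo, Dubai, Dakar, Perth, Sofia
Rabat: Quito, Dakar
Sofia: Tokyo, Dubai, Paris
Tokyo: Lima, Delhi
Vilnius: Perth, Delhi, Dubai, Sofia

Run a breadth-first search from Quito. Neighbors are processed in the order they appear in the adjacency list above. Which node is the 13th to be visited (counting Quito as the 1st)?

Doha

Visit Quito; enqueue Accra, Lima, Tokyo, Dubai, Dakar, Perth, Sofia → queue [Accra, Lima, Tokyo, Dubai, Dakar, Perth, Sofia]
Visit Accra; enqueue Oslo, Vilnius, Kyoto, Delhi → queue [Lima, Tokyo, Dubai, Dakar, Perth, Sofia, Oslo, Vilnius, Kyoto, Delhi]
Visit Lima → queue [Tokyo, Dubai, Dakar, Perth, Sofia, Oslo, Vilnius, Kyoto, Delhi]
Visit Tokyo → queue [Dubai, Dakar, Perth, Sofia, Oslo, Vilnius, Kyoto, Delhi]
Visit Dubai; enqueue Doha → queue [Dakar, Perth, Sofia, Oslo, Vilnius, Kyoto, Delhi, Doha]
Visit Dakar → queue [Perth, Sofia, Oslo, Vilnius, Kyoto, Delhi, Doha]
Visit Perth → queue [Sofia, Oslo, Vilnius, Kyoto, Delhi, Doha]
Visit Sofia; enqueue Paris → queue [Oslo, Vilnius, Kyoto, Delhi, Doha, Paris]
Visit Oslo → queue [Vilnius, Kyoto, Delhi, Doha, Paris]
Visit Vilnius → queue [Kyoto, Delhi, Doha, Paris]
Visit Kyoto; enqueue Manila → queue [Delhi, Doha, Paris, Manila]
Visit Delhi; enqueue Rabat → queue [Doha, Paris, Manila, Rabat]
Visit Doha → queue [Paris, Manila, Rabat]
Visit Paris → queue [Manila, Rabat]
Visit Manila → queue [Rabat]
Visit Rabat → queue []

Visit order: Quito, Accra, Lima, Tokyo, Dubai, Dakar, Perth, Sofia, Oslo, Vilnius, Kyoto, Delhi, Doha, Paris, Manila, Rabat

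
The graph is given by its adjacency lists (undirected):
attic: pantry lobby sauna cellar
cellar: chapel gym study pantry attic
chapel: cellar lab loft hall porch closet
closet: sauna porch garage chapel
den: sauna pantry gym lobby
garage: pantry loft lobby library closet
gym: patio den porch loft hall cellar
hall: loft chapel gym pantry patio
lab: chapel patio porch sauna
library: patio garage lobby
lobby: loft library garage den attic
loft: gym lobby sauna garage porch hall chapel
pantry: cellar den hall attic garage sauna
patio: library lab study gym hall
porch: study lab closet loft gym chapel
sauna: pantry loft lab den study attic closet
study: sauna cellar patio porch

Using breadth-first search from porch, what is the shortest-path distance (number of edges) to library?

3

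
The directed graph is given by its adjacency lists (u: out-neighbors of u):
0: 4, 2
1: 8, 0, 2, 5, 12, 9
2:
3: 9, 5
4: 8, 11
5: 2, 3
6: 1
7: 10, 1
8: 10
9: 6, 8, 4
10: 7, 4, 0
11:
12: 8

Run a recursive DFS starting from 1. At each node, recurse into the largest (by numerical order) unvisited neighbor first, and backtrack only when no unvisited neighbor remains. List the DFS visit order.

Visit 1
1 → 12
12 → 8
8 → 10
10 → 7
10 → 4
4 → 11
10 → 0
0 → 2
1 → 9
9 → 6
1 → 5
5 → 3

1 -> 12 -> 8 -> 10 -> 7 -> 4 -> 11 -> 0 -> 2 -> 9 -> 6 -> 5 -> 3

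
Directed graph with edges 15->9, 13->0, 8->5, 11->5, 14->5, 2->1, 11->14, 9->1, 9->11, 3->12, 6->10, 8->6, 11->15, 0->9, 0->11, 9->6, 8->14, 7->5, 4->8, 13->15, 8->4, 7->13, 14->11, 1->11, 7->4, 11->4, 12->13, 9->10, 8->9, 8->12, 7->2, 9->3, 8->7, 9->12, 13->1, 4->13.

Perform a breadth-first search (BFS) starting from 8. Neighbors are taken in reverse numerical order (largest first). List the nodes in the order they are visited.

Visit 8; enqueue 14, 12, 9, 7, 6, 5, 4 → queue [14, 12, 9, 7, 6, 5, 4]
Visit 14; enqueue 11 → queue [12, 9, 7, 6, 5, 4, 11]
Visit 12; enqueue 13 → queue [9, 7, 6, 5, 4, 11, 13]
Visit 9; enqueue 10, 3, 1 → queue [7, 6, 5, 4, 11, 13, 10, 3, 1]
Visit 7; enqueue 2 → queue [6, 5, 4, 11, 13, 10, 3, 1, 2]
Visit 6 → queue [5, 4, 11, 13, 10, 3, 1, 2]
Visit 5 → queue [4, 11, 13, 10, 3, 1, 2]
Visit 4 → queue [11, 13, 10, 3, 1, 2]
Visit 11; enqueue 15 → queue [13, 10, 3, 1, 2, 15]
Visit 13; enqueue 0 → queue [10, 3, 1, 2, 15, 0]
Visit 10 → queue [3, 1, 2, 15, 0]
Visit 3 → queue [1, 2, 15, 0]
Visit 1 → queue [2, 15, 0]
Visit 2 → queue [15, 0]
Visit 15 → queue [0]
Visit 0 → queue []

8 → 14 → 12 → 9 → 7 → 6 → 5 → 4 → 11 → 13 → 10 → 3 → 1 → 2 → 15 → 0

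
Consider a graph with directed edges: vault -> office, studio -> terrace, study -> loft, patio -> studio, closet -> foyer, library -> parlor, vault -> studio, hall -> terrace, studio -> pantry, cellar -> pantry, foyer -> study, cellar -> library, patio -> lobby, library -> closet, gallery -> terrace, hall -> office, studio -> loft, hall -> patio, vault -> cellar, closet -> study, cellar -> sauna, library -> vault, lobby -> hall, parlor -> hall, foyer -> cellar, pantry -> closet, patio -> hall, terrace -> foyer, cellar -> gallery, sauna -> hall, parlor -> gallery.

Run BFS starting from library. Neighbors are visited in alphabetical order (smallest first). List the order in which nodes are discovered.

library closet parlor vault foyer study gallery hall cellar office studio loft terrace patio pantry sauna lobby

Visit library; enqueue closet, parlor, vault → queue [closet, parlor, vault]
Visit closet; enqueue foyer, study → queue [parlor, vault, foyer, study]
Visit parlor; enqueue gallery, hall → queue [vault, foyer, study, gallery, hall]
Visit vault; enqueue cellar, office, studio → queue [foyer, study, gallery, hall, cellar, office, studio]
Visit foyer → queue [study, gallery, hall, cellar, office, studio]
Visit study; enqueue loft → queue [gallery, hall, cellar, office, studio, loft]
Visit gallery; enqueue terrace → queue [hall, cellar, office, studio, loft, terrace]
Visit hall; enqueue patio → queue [cellar, office, studio, loft, terrace, patio]
Visit cellar; enqueue pantry, sauna → queue [office, studio, loft, terrace, patio, pantry, sauna]
Visit office → queue [studio, loft, terrace, patio, pantry, sauna]
Visit studio → queue [loft, terrace, patio, pantry, sauna]
Visit loft → queue [terrace, patio, pantry, sauna]
Visit terrace → queue [patio, pantry, sauna]
Visit patio; enqueue lobby → queue [pantry, sauna, lobby]
Visit pantry → queue [sauna, lobby]
Visit sauna → queue [lobby]
Visit lobby → queue []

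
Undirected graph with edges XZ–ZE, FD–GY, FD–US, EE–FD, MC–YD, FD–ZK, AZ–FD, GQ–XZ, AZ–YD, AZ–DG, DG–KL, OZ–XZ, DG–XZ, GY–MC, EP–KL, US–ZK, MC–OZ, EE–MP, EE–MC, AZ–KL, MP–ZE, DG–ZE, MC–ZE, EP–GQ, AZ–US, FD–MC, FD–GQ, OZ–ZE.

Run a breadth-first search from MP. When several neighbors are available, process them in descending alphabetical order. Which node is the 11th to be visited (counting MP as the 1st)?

GY

Visit MP; enqueue ZE, EE → queue [ZE, EE]
Visit ZE; enqueue XZ, OZ, MC, DG → queue [EE, XZ, OZ, MC, DG]
Visit EE; enqueue FD → queue [XZ, OZ, MC, DG, FD]
Visit XZ; enqueue GQ → queue [OZ, MC, DG, FD, GQ]
Visit OZ → queue [MC, DG, FD, GQ]
Visit MC; enqueue YD, GY → queue [DG, FD, GQ, YD, GY]
Visit DG; enqueue KL, AZ → queue [FD, GQ, YD, GY, KL, AZ]
Visit FD; enqueue ZK, US → queue [GQ, YD, GY, KL, AZ, ZK, US]
Visit GQ; enqueue EP → queue [YD, GY, KL, AZ, ZK, US, EP]
Visit YD → queue [GY, KL, AZ, ZK, US, EP]
Visit GY → queue [KL, AZ, ZK, US, EP]
Visit KL → queue [AZ, ZK, US, EP]
Visit AZ → queue [ZK, US, EP]
Visit ZK → queue [US, EP]
Visit US → queue [EP]
Visit EP → queue []

Visit order: MP, ZE, EE, XZ, OZ, MC, DG, FD, GQ, YD, GY, KL, AZ, ZK, US, EP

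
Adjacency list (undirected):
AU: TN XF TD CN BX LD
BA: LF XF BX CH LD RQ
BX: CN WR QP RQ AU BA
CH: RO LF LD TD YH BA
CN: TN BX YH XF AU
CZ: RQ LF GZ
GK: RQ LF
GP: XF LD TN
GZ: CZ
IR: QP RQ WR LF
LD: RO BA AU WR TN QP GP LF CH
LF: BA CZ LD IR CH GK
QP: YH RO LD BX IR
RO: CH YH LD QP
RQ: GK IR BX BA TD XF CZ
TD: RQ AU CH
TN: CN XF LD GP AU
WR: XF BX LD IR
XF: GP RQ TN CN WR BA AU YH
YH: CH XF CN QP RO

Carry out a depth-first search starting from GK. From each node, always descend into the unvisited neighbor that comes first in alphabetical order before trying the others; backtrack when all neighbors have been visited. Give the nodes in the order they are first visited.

Visit GK
GK → LF
LF → BA
BA → BX
BX → AU
AU → CN
CN → TN
TN → GP
GP → LD
LD → CH
CH → RO
RO → QP
QP → IR
IR → RQ
RQ → CZ
CZ → GZ
RQ → TD
RQ → XF
XF → WR
XF → YH

GK, LF, BA, BX, AU, CN, TN, GP, LD, CH, RO, QP, IR, RQ, CZ, GZ, TD, XF, WR, YH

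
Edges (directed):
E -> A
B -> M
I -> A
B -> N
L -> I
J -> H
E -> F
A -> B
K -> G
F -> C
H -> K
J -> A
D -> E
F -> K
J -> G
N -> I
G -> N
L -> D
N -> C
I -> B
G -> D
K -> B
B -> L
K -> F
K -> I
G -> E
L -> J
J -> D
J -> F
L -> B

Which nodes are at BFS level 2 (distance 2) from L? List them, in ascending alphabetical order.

Level 0: L
Level 1: B, D, I, J
Level 2: A, E, F, G, H, M, N
Level 3: C, K

A, E, F, G, H, M, N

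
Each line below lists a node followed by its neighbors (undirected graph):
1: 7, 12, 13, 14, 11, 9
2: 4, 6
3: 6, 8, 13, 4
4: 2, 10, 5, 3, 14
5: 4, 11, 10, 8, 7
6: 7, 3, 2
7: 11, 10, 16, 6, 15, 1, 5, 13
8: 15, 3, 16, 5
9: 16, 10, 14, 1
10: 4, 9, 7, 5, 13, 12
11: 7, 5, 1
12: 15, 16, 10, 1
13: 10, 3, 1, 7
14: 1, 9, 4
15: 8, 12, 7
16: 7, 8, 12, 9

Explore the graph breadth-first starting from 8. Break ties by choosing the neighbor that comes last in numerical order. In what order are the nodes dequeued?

Visit 8; enqueue 16, 15, 5, 3 → queue [16, 15, 5, 3]
Visit 16; enqueue 12, 9, 7 → queue [15, 5, 3, 12, 9, 7]
Visit 15 → queue [5, 3, 12, 9, 7]
Visit 5; enqueue 11, 10, 4 → queue [3, 12, 9, 7, 11, 10, 4]
Visit 3; enqueue 13, 6 → queue [12, 9, 7, 11, 10, 4, 13, 6]
Visit 12; enqueue 1 → queue [9, 7, 11, 10, 4, 13, 6, 1]
Visit 9; enqueue 14 → queue [7, 11, 10, 4, 13, 6, 1, 14]
Visit 7 → queue [11, 10, 4, 13, 6, 1, 14]
Visit 11 → queue [10, 4, 13, 6, 1, 14]
Visit 10 → queue [4, 13, 6, 1, 14]
Visit 4; enqueue 2 → queue [13, 6, 1, 14, 2]
Visit 13 → queue [6, 1, 14, 2]
Visit 6 → queue [1, 14, 2]
Visit 1 → queue [14, 2]
Visit 14 → queue [2]
Visit 2 → queue []

8, 16, 15, 5, 3, 12, 9, 7, 11, 10, 4, 13, 6, 1, 14, 2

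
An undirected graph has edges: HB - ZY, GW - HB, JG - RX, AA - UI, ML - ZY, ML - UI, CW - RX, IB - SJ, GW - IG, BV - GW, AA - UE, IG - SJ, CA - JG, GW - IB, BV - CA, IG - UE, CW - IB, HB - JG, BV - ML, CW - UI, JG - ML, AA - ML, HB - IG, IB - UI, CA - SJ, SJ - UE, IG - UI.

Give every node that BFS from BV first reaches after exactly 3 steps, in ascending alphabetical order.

Level 0: BV
Level 1: CA, GW, ML
Level 2: AA, HB, IB, IG, JG, SJ, UI, ZY
Level 3: CW, RX, UE

CW, RX, UE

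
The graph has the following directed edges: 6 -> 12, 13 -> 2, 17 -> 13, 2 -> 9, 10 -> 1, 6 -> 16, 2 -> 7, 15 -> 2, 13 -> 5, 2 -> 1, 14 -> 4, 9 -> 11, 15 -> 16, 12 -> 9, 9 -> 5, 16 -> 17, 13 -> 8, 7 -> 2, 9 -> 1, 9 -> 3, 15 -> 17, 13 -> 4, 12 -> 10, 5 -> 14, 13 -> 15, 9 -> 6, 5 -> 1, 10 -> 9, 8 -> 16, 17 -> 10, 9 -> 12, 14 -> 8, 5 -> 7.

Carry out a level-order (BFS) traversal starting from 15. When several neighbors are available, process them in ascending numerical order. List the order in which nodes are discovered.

15 2 16 17 1 7 9 10 13 3 5 6 11 12 4 8 14

Visit 15; enqueue 2, 16, 17 → queue [2, 16, 17]
Visit 2; enqueue 1, 7, 9 → queue [16, 17, 1, 7, 9]
Visit 16 → queue [17, 1, 7, 9]
Visit 17; enqueue 10, 13 → queue [1, 7, 9, 10, 13]
Visit 1 → queue [7, 9, 10, 13]
Visit 7 → queue [9, 10, 13]
Visit 9; enqueue 3, 5, 6, 11, 12 → queue [10, 13, 3, 5, 6, 11, 12]
Visit 10 → queue [13, 3, 5, 6, 11, 12]
Visit 13; enqueue 4, 8 → queue [3, 5, 6, 11, 12, 4, 8]
Visit 3 → queue [5, 6, 11, 12, 4, 8]
Visit 5; enqueue 14 → queue [6, 11, 12, 4, 8, 14]
Visit 6 → queue [11, 12, 4, 8, 14]
Visit 11 → queue [12, 4, 8, 14]
Visit 12 → queue [4, 8, 14]
Visit 4 → queue [8, 14]
Visit 8 → queue [14]
Visit 14 → queue []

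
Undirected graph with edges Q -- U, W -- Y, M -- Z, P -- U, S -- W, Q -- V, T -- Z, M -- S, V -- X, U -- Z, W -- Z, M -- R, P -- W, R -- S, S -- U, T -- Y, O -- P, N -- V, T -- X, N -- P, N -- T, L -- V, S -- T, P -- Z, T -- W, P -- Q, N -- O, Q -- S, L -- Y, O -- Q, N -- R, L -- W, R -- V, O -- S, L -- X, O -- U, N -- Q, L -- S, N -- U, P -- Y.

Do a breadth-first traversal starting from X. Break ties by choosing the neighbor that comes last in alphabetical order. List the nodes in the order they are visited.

X → V → T → L → R → Q → N → Z → Y → W → S → M → U → P → O

Visit X; enqueue V, T, L → queue [V, T, L]
Visit V; enqueue R, Q, N → queue [T, L, R, Q, N]
Visit T; enqueue Z, Y, W, S → queue [L, R, Q, N, Z, Y, W, S]
Visit L → queue [R, Q, N, Z, Y, W, S]
Visit R; enqueue M → queue [Q, N, Z, Y, W, S, M]
Visit Q; enqueue U, P, O → queue [N, Z, Y, W, S, M, U, P, O]
Visit N → queue [Z, Y, W, S, M, U, P, O]
Visit Z → queue [Y, W, S, M, U, P, O]
Visit Y → queue [W, S, M, U, P, O]
Visit W → queue [S, M, U, P, O]
Visit S → queue [M, U, P, O]
Visit M → queue [U, P, O]
Visit U → queue [P, O]
Visit P → queue [O]
Visit O → queue []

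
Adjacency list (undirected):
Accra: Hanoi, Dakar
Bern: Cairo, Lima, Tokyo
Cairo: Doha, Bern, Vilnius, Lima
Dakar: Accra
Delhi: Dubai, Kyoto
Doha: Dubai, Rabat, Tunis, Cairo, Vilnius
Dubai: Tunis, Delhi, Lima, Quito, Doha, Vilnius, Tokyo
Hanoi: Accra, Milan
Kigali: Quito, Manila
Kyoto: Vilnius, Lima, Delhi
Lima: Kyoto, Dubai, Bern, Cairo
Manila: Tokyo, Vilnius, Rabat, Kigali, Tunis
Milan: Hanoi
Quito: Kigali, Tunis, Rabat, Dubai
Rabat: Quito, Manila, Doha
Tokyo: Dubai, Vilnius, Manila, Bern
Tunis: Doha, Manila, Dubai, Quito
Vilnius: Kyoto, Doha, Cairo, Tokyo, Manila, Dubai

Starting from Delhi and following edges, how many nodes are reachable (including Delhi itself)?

BFS from Delhi visits: Delhi, Dubai, Kyoto, Tunis, Lima, Quito, Doha, Vilnius, Tokyo, Manila, Bern, Cairo, Kigali, Rabat
Reachable nodes: 14 of 18 total.

14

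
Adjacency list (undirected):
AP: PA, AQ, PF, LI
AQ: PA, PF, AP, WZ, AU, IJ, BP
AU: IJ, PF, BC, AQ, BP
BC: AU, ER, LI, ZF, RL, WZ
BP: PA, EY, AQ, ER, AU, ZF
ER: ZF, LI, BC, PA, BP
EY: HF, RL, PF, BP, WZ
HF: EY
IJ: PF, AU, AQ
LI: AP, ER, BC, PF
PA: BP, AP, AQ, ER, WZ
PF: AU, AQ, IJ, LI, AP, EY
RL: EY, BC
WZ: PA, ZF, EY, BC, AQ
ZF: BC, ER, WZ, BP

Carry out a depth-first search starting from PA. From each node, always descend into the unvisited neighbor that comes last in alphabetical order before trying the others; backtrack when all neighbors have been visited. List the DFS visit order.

PA, WZ, ZF, ER, LI, PF, IJ, AU, BP, EY, RL, BC, HF, AQ, AP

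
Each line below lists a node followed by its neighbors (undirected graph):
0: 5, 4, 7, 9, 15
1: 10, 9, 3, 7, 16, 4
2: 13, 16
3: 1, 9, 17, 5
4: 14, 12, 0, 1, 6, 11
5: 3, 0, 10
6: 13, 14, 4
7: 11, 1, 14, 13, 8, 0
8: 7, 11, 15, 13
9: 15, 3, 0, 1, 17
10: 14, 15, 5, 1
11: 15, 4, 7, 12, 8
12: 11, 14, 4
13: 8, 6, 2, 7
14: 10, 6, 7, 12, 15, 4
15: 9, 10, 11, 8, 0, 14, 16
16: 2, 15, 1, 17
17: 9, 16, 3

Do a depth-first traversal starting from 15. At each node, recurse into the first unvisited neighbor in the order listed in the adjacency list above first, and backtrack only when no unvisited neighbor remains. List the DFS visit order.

15, 9, 3, 1, 10, 14, 6, 13, 8, 7, 11, 4, 12, 0, 5, 2, 16, 17

Visit 15
15 → 9
9 → 3
3 → 1
1 → 10
10 → 14
14 → 6
6 → 13
13 → 8
8 → 7
7 → 11
11 → 4
4 → 12
4 → 0
0 → 5
13 → 2
2 → 16
16 → 17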